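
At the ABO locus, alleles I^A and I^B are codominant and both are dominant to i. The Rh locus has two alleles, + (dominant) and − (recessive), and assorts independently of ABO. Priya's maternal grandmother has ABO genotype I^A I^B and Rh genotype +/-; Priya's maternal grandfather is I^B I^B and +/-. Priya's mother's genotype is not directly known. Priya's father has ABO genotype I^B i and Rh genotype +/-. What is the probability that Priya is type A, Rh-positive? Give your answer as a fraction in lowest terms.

3/32

Priya's mother's ABO genotype from I^A I^B × I^B I^B: 1/2 I^A I^B, 1/2 I^B I^B.
Crossing each possibility with the father I^B i and summing P(type A): 1/2·1/4 + 1/2·0 = 1/8.
Similarly for Rh via the mother's Rh distribution: P(Rh+) = 3/4.
Independent loci: 1/8 × 3/4 = 3/32.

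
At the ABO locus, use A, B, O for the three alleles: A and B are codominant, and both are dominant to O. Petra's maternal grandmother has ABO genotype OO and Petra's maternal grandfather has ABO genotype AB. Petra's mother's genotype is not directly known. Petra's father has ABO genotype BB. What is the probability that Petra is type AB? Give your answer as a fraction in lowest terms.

Petra's mother's ABO genotype from OO × AB: 1/2 AO, 1/2 BO.
Crossing each possibility with the father BB and summing P(type AB): 1/2·1/2 + 1/2·0 = 1/4.

1/4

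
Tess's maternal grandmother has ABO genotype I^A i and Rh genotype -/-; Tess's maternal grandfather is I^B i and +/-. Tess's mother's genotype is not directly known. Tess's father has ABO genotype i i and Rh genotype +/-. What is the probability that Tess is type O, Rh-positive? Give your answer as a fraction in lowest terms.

Tess's mother's ABO genotype from I^A i × I^B i: 1/4 I^A I^B, 1/4 I^A i, 1/4 I^B i, 1/4 i i.
Crossing each possibility with the father i i and summing P(type O): 1/4·0 + 1/4·1/2 + 1/4·1/2 + 1/4·1 = 1/2.
Similarly for Rh via the mother's Rh distribution: P(Rh+) = 5/8.
Independent loci: 1/2 × 5/8 = 5/16.

5/16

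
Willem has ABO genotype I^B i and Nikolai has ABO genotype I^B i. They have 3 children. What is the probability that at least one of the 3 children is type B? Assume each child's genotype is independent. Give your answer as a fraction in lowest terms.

ABO cross I^B i × I^B i → 1/4 O, 3/4 B.
So P(type B) = 3/4 per child.
P(none) = (1/4)^3 = 1/64; P(at least one) = 1 − 1/64 = 63/64.

63/64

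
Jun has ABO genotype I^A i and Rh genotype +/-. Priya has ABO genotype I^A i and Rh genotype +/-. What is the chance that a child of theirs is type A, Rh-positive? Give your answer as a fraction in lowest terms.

9/16

ABO cross I^A i × I^A i → offspring phenotypes: 1/4 O, 3/4 A.
Rh cross +/- × +/- → 3/4 Rh+, 1/4 Rh-.
Independent loci: P(type A, Rh-positive) = 3/4 × 3/4 = 9/16.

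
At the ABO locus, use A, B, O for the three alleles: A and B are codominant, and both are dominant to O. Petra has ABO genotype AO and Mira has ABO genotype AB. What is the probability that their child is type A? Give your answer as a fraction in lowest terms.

1/2

ABO cross AO × AB → offspring phenotypes: 1/2 A, 1/4 B, 1/4 AB.
So P(type A) = 1/2.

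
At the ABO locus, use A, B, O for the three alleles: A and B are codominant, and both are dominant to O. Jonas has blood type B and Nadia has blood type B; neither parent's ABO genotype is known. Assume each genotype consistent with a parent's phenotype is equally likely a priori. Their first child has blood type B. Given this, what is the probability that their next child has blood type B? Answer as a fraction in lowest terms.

19/20

Possible genotypes: Jonas ∈ {BB, BO}; Nadia ∈ {BB, BO}.
Weight each parental genotype pair by prior × P(type-B child):
  BB × BB: posterior weight 4/15; P(next child type B) = 1.
  BB × BO: posterior weight 4/15; P(next child type B) = 1.
  BO × BB: posterior weight 4/15; P(next child type B) = 1.
  BO × BO: posterior weight 1/5; P(next child type B) = 3/4.
Weighted sum = 19/20.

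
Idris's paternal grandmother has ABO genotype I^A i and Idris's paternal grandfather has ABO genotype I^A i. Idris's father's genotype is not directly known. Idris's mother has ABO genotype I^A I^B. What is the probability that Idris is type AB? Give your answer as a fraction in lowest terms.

1/4

Idris's father's ABO genotype from I^A i × I^A i: 1/4 I^A I^A, 1/2 I^A i, 1/4 i i.
Crossing each possibility with the mother I^A I^B and summing P(type AB): 1/4·1/2 + 1/2·1/4 + 1/4·0 = 1/4.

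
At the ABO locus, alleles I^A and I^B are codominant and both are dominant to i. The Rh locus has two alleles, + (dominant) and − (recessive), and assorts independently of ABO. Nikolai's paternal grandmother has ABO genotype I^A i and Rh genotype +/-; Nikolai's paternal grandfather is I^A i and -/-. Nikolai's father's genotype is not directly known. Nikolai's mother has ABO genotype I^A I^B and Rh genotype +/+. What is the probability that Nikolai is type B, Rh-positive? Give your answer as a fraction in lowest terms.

1/4

Nikolai's father's ABO genotype from I^A i × I^A i: 1/4 I^A I^A, 1/2 I^A i, 1/4 i i.
Crossing each possibility with the mother I^A I^B and summing P(type B): 1/4·0 + 1/2·1/4 + 1/4·1/2 = 1/4.
Similarly for Rh via the father's Rh distribution: P(Rh+) = 1.
Independent loci: 1/4 × 1 = 1/4.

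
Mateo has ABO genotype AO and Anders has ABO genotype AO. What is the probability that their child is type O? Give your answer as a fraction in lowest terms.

ABO cross AO × AO → offspring phenotypes: 1/4 O, 3/4 A.
So P(type O) = 1/4.

1/4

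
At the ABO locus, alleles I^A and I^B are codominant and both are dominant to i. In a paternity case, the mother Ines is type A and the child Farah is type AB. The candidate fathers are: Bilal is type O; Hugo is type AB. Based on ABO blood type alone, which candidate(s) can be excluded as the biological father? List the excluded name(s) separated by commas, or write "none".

A candidate is excluded only if no genotype consistent with his phenotype could produce a type AB child with a type A mother.
Bilal (type O): no genotype consistent with that phenotype can produce a type-AB child with a type-A mother.

Bilal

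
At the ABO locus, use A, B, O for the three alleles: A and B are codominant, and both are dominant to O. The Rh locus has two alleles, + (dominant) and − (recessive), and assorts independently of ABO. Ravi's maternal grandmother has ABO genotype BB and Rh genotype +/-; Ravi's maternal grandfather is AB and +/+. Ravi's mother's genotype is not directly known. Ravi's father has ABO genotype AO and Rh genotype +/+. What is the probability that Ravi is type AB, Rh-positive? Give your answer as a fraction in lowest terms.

3/8

Ravi's mother's ABO genotype from BB × AB: 1/2 AB, 1/2 BB.
Crossing each possibility with the father AO and summing P(type AB): 1/2·1/4 + 1/2·1/2 = 3/8.
Similarly for Rh via the mother's Rh distribution: P(Rh+) = 1.
Independent loci: 3/8 × 1 = 3/8.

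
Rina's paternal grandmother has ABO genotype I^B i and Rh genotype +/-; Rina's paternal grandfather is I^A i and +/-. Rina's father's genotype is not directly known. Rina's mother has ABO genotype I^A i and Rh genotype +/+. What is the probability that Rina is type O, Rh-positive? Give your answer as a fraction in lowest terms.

Rina's father's ABO genotype from I^B i × I^A i: 1/4 I^A I^B, 1/4 I^A i, 1/4 I^B i, 1/4 i i.
Crossing each possibility with the mother I^A i and summing P(type O): 1/4·0 + 1/4·1/4 + 1/4·1/4 + 1/4·1/2 = 1/4.
Similarly for Rh via the father's Rh distribution: P(Rh+) = 1.
Independent loci: 1/4 × 1 = 1/4.

1/4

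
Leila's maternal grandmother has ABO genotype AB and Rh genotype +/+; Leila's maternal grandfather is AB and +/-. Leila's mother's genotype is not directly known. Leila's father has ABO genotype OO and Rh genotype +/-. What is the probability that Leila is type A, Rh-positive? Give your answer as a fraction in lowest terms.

7/16

Leila's mother's ABO genotype from AB × AB: 1/4 AA, 1/2 AB, 1/4 BB.
Crossing each possibility with the father OO and summing P(type A): 1/4·1 + 1/2·1/2 + 1/4·0 = 1/2.
Similarly for Rh via the mother's Rh distribution: P(Rh+) = 7/8.
Independent loci: 1/2 × 7/8 = 7/16.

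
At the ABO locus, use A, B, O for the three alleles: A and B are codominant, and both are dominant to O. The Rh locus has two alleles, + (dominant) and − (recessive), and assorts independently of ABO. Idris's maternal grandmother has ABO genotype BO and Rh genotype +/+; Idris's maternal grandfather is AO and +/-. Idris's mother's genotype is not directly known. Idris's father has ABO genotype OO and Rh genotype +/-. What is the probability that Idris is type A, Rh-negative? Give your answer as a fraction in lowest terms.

Idris's mother's ABO genotype from BO × AO: 1/4 AB, 1/4 AO, 1/4 BO, 1/4 OO.
Crossing each possibility with the father OO and summing P(type A): 1/4·1/2 + 1/4·1/2 + 1/4·0 + 1/4·0 = 1/4.
Similarly for Rh via the mother's Rh distribution: P(Rh-) = 1/8.
Independent loci: 1/4 × 1/8 = 1/32.

1/32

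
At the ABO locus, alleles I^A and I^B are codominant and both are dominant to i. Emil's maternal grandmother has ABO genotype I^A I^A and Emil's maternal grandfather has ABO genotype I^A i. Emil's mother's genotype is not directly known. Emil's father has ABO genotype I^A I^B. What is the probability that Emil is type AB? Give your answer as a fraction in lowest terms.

3/8

Emil's mother's ABO genotype from I^A I^A × I^A i: 1/2 I^A I^A, 1/2 I^A i.
Crossing each possibility with the father I^A I^B and summing P(type AB): 1/2·1/2 + 1/2·1/4 = 3/8.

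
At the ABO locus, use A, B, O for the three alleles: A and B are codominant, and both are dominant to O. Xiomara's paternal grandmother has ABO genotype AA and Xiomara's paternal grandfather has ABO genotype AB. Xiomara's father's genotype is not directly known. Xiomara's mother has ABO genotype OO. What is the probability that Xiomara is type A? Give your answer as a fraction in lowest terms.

Xiomara's father's ABO genotype from AA × AB: 1/2 AA, 1/2 AB.
Crossing each possibility with the mother OO and summing P(type A): 1/2·1 + 1/2·1/2 = 3/4.

3/4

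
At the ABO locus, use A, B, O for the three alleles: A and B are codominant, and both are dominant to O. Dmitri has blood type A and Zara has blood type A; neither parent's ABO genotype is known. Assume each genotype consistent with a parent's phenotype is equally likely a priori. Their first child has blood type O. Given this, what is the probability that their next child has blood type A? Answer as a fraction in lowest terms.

Possible genotypes: Dmitri ∈ {AA, AO}; Zara ∈ {AA, AO}.
Weight each parental genotype pair by prior × P(type-O child):
  AO × AO: posterior weight 1; P(next child type A) = 3/4.
Weighted sum = 3/4.

3/4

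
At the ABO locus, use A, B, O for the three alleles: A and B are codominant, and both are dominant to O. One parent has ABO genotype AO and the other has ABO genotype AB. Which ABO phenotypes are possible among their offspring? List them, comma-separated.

Gametes from AO × AB give offspring ABO genotypes AA, AB, AO, BO, i.e. phenotypes A, B, AB.

A, B, AB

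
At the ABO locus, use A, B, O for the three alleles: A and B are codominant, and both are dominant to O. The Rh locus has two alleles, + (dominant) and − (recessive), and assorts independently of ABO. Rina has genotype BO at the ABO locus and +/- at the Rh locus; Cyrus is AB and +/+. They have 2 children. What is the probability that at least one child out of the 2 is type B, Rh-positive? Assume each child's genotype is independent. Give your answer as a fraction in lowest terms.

ABO cross BO × AB → 1/4 A, 1/2 B, 1/4 AB.
Rh cross +/- × +/+ → 1 Rh+; so P(type B, Rh-positive) = 1/2 × 1 = 1/2 per child.
P(none) = (1/2)^2 = 1/4; P(at least one) = 1 − 1/4 = 3/4.

3/4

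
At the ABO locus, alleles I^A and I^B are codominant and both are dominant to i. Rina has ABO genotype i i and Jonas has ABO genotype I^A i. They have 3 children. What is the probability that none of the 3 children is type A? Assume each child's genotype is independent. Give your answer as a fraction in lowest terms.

ABO cross i i × I^A i → 1/2 O, 1/2 A.
So P(type A) = 1/2 per child.
P(not type A) = 1/2 for one child; (1/2)^3 = 1/8.

1/8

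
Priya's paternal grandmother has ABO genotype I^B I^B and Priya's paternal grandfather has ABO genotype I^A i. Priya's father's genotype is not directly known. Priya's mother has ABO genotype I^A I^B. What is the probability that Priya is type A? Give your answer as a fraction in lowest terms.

Priya's father's ABO genotype from I^B I^B × I^A i: 1/2 I^A I^B, 1/2 I^B i.
Crossing each possibility with the mother I^A I^B and summing P(type A): 1/2·1/4 + 1/2·1/4 = 1/4.

1/4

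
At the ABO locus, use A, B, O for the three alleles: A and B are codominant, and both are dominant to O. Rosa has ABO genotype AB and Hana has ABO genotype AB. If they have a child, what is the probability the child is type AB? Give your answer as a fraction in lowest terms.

ABO cross AB × AB → offspring phenotypes: 1/4 A, 1/4 B, 1/2 AB.
So P(type AB) = 1/2.

1/2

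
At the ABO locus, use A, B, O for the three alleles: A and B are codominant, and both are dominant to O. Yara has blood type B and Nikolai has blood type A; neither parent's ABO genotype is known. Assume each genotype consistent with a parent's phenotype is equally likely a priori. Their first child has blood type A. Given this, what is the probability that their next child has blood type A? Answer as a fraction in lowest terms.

5/12

Possible genotypes: Yara ∈ {BB, BO}; Nikolai ∈ {AA, AO}.
Weight each parental genotype pair by prior × P(type-A child):
  BO × AA: posterior weight 2/3; P(next child type A) = 1/2.
  BO × AO: posterior weight 1/3; P(next child type A) = 1/4.
Weighted sum = 5/12.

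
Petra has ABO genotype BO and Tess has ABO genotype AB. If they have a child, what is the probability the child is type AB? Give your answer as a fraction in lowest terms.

1/4

ABO cross BO × AB → offspring phenotypes: 1/4 A, 1/2 B, 1/4 AB.
So P(type AB) = 1/4.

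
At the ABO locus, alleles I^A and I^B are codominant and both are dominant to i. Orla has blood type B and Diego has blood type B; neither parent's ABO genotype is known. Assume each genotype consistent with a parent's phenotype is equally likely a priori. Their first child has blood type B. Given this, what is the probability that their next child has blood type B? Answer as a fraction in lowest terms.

19/20

Possible genotypes: Orla ∈ {I^B I^B, I^B i}; Diego ∈ {I^B I^B, I^B i}.
Weight each parental genotype pair by prior × P(type-B child):
  I^B I^B × I^B I^B: posterior weight 4/15; P(next child type B) = 1.
  I^B I^B × I^B i: posterior weight 4/15; P(next child type B) = 1.
  I^B i × I^B I^B: posterior weight 4/15; P(next child type B) = 1.
  I^B i × I^B i: posterior weight 1/5; P(next child type B) = 3/4.
Weighted sum = 19/20.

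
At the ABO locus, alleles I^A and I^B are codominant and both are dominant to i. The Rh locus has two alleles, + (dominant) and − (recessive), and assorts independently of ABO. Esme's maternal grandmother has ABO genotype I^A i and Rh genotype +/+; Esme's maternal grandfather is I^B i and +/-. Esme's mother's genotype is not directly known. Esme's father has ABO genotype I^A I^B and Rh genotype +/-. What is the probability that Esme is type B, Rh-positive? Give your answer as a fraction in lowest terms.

21/64

Esme's mother's ABO genotype from I^A i × I^B i: 1/4 I^A I^B, 1/4 I^A i, 1/4 I^B i, 1/4 i i.
Crossing each possibility with the father I^A I^B and summing P(type B): 1/4·1/4 + 1/4·1/4 + 1/4·1/2 + 1/4·1/2 = 3/8.
Similarly for Rh via the mother's Rh distribution: P(Rh+) = 7/8.
Independent loci: 3/8 × 7/8 = 21/64.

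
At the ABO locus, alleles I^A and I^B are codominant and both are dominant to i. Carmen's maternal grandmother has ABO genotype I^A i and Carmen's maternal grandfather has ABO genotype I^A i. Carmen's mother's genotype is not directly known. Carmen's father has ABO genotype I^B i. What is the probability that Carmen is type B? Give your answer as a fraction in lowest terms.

1/4

Carmen's mother's ABO genotype from I^A i × I^A i: 1/4 I^A I^A, 1/2 I^A i, 1/4 i i.
Crossing each possibility with the father I^B i and summing P(type B): 1/4·0 + 1/2·1/4 + 1/4·1/2 = 1/4.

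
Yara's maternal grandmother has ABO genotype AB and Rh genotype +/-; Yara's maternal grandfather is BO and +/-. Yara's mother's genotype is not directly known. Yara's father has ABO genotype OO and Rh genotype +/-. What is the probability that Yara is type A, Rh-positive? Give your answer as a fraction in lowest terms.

3/16

Yara's mother's ABO genotype from AB × BO: 1/4 AB, 1/4 AO, 1/4 BB, 1/4 BO.
Crossing each possibility with the father OO and summing P(type A): 1/4·1/2 + 1/4·1/2 + 1/4·0 + 1/4·0 = 1/4.
Similarly for Rh via the mother's Rh distribution: P(Rh+) = 3/4.
Independent loci: 1/4 × 3/4 = 3/16.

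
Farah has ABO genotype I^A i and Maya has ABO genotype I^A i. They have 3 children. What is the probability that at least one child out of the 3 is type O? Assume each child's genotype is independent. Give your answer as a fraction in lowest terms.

ABO cross I^A i × I^A i → 1/4 O, 3/4 A.
So P(type O) = 1/4 per child.
P(none) = (3/4)^3 = 27/64; P(at least one) = 1 − 27/64 = 37/64.

37/64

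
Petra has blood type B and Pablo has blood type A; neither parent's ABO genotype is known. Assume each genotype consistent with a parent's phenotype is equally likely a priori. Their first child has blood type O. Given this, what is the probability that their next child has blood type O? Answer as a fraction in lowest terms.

1/4

Possible genotypes: Petra ∈ {BB, BO}; Pablo ∈ {AA, AO}.
Weight each parental genotype pair by prior × P(type-O child):
  BO × AO: posterior weight 1; P(next child type O) = 1/4.
Weighted sum = 1/4.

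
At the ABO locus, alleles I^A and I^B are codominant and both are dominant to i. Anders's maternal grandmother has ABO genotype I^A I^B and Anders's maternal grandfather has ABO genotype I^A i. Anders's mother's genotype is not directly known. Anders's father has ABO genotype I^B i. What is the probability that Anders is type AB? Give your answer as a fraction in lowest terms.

1/4

Anders's mother's ABO genotype from I^A I^B × I^A i: 1/4 I^A I^A, 1/4 I^A I^B, 1/4 I^A i, 1/4 I^B i.
Crossing each possibility with the father I^B i and summing P(type AB): 1/4·1/2 + 1/4·1/4 + 1/4·1/4 + 1/4·0 = 1/4.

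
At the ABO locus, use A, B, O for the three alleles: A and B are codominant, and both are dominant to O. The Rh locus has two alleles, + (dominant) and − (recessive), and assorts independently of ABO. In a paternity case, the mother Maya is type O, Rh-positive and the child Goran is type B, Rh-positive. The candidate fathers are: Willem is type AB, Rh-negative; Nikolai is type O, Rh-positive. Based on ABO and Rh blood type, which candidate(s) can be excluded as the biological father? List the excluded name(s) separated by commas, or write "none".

A candidate is excluded only if no genotype consistent with his phenotype could produce a type B, Rh-positive child with a type O, Rh-positive mother.
Nikolai (type O, Rh+): no genotype consistent with that phenotype can produce a type-B Rh+ child with a type-O mother.

Nikolai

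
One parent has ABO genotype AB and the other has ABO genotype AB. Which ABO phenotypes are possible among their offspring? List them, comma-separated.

Gametes from AB × AB give offspring ABO genotypes AA, AB, BB, i.e. phenotypes A, B, AB.

A, B, AB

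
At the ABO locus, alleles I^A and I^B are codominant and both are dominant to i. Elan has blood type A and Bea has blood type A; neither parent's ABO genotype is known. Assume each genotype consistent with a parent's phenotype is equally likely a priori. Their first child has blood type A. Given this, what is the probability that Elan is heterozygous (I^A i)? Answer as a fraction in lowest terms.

Possible genotypes: Elan ∈ {I^A I^A, I^A i}; Bea ∈ {I^A I^A, I^A i}.
Weight each parental genotype pair by prior × P(type-A child):
  I^A I^A × I^A I^A: posterior weight 4/15.
  I^A I^A × I^A i: posterior weight 4/15.
  I^A i × I^A I^A: posterior weight 4/15.
  I^A i × I^A i: posterior weight 1/5.
Sum the posterior weight over pairs where Elan is I^A i: 7/15.

7/15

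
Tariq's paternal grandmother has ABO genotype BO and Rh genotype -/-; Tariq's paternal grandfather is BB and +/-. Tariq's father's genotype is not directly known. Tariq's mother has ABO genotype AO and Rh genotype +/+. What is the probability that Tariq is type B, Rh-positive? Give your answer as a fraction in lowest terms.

3/8

Tariq's father's ABO genotype from BO × BB: 1/2 BB, 1/2 BO.
Crossing each possibility with the mother AO and summing P(type B): 1/2·1/2 + 1/2·1/4 = 3/8.
Similarly for Rh via the father's Rh distribution: P(Rh+) = 1.
Independent loci: 3/8 × 1 = 3/8.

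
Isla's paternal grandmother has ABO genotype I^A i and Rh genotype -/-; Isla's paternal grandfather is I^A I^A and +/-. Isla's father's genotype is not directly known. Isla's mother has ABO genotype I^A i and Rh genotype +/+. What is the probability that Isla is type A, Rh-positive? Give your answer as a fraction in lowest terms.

7/8

Isla's father's ABO genotype from I^A i × I^A I^A: 1/2 I^A I^A, 1/2 I^A i.
Crossing each possibility with the mother I^A i and summing P(type A): 1/2·1 + 1/2·3/4 = 7/8.
Similarly for Rh via the father's Rh distribution: P(Rh+) = 1.
Independent loci: 7/8 × 1 = 7/8.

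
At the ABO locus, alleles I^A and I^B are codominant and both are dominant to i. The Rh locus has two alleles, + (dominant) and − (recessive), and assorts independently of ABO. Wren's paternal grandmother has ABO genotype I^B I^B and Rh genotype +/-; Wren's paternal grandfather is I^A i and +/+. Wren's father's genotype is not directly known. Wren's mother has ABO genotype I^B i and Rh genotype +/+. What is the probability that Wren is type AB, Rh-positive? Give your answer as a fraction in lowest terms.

Wren's father's ABO genotype from I^B I^B × I^A i: 1/2 I^A I^B, 1/2 I^B i.
Crossing each possibility with the mother I^B i and summing P(type AB): 1/2·1/4 + 1/2·0 = 1/8.
Similarly for Rh via the father's Rh distribution: P(Rh+) = 1.
Independent loci: 1/8 × 1 = 1/8.

1/8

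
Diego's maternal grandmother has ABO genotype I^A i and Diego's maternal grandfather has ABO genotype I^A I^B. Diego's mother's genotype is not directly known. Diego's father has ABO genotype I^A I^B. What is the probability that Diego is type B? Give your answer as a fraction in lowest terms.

Diego's mother's ABO genotype from I^A i × I^A I^B: 1/4 I^A I^A, 1/4 I^A I^B, 1/4 I^A i, 1/4 I^B i.
Crossing each possibility with the father I^A I^B and summing P(type B): 1/4·0 + 1/4·1/4 + 1/4·1/4 + 1/4·1/2 = 1/4.

1/4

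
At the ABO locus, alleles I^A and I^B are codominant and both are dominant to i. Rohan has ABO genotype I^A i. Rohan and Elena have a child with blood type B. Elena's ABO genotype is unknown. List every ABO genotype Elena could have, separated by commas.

For each candidate genotype of Elena, check whether crossing it with I^A i can produce every observed child phenotype.
  I^A I^A → possible child types {A} ✗
  I^A I^B → possible child types {A, B, AB} ✓
  I^A i → possible child types {O, A} ✗
  I^B I^B → possible child types {B, AB} ✓
  I^B i → possible child types {O, A, B, AB} ✓
  i i → possible child types {O, A} ✗

I^A I^B, I^B I^B, I^B i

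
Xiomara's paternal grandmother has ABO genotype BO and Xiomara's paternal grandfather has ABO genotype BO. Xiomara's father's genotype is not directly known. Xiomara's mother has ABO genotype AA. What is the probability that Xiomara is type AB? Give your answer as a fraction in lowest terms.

1/2

Xiomara's father's ABO genotype from BO × BO: 1/4 BB, 1/2 BO, 1/4 OO.
Crossing each possibility with the mother AA and summing P(type AB): 1/4·1 + 1/2·1/2 + 1/4·0 = 1/2.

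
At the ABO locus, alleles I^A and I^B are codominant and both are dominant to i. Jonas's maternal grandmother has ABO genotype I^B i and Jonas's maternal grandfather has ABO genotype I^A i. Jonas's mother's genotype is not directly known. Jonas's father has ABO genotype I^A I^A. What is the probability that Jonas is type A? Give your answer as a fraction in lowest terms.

Jonas's mother's ABO genotype from I^B i × I^A i: 1/4 I^A I^B, 1/4 I^A i, 1/4 I^B i, 1/4 i i.
Crossing each possibility with the father I^A I^A and summing P(type A): 1/4·1/2 + 1/4·1 + 1/4·1/2 + 1/4·1 = 3/4.

3/4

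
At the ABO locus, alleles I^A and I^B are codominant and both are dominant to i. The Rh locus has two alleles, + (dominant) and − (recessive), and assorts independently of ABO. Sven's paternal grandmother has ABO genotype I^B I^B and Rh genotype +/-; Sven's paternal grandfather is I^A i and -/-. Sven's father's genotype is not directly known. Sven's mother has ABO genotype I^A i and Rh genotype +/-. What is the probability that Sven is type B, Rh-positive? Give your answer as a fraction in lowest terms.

5/32

Sven's father's ABO genotype from I^B I^B × I^A i: 1/2 I^A I^B, 1/2 I^B i.
Crossing each possibility with the mother I^A i and summing P(type B): 1/2·1/4 + 1/2·1/4 = 1/4.
Similarly for Rh via the father's Rh distribution: P(Rh+) = 5/8.
Independent loci: 1/4 × 5/8 = 5/32.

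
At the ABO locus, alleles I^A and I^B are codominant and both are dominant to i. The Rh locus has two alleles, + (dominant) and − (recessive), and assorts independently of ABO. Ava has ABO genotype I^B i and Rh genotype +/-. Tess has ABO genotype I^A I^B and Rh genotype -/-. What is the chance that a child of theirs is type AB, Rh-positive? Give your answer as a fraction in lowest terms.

1/8

ABO cross I^B i × I^A I^B → offspring phenotypes: 1/4 A, 1/2 B, 1/4 AB.
Rh cross +/- × -/- → 1/2 Rh+, 1/2 Rh-.
Independent loci: P(type AB, Rh-positive) = 1/4 × 1/2 = 1/8.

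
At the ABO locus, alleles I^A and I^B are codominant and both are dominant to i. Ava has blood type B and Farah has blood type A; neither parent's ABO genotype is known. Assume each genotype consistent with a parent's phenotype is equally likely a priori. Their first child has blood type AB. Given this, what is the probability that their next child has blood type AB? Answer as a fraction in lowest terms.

25/36

Possible genotypes: Ava ∈ {I^B I^B, I^B i}; Farah ∈ {I^A I^A, I^A i}.
Weight each parental genotype pair by prior × P(type-AB child):
  I^B I^B × I^A I^A: posterior weight 4/9; P(next child type AB) = 1.
  I^B I^B × I^A i: posterior weight 2/9; P(next child type AB) = 1/2.
  I^B i × I^A I^A: posterior weight 2/9; P(next child type AB) = 1/2.
  I^B i × I^A i: posterior weight 1/9; P(next child type AB) = 1/4.
Weighted sum = 25/36.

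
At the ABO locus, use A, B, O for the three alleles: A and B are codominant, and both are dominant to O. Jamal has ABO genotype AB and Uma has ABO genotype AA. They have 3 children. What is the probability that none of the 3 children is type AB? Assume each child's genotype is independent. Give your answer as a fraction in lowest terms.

1/8

ABO cross AB × AA → 1/2 A, 1/2 AB.
So P(type AB) = 1/2 per child.
P(not type AB) = 1/2 for one child; (1/2)^3 = 1/8.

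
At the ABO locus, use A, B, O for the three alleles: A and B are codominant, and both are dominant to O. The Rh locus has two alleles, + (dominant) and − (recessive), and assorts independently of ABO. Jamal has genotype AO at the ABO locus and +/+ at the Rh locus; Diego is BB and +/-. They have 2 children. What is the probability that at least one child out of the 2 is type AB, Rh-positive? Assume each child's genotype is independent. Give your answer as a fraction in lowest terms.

ABO cross AO × BB → 1/2 B, 1/2 AB.
Rh cross +/+ × +/- → 1 Rh+; so P(type AB, Rh-positive) = 1/2 × 1 = 1/2 per child.
P(none) = (1/2)^2 = 1/4; P(at least one) = 1 − 1/4 = 3/4.

3/4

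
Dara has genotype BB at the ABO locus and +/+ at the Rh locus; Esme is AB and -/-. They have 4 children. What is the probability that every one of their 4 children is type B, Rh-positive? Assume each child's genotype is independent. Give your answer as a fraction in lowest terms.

ABO cross BB × AB → 1/2 B, 1/2 AB.
Rh cross +/+ × -/- → 1 Rh+; so P(type B, Rh-positive) = 1/2 × 1 = 1/2 per child.
All 4 independent: (1/2)^4 = 1/16.

1/16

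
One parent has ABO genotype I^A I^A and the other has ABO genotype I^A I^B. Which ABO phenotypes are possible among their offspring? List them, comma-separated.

A, AB

Gametes from I^A I^A × I^A I^B give offspring ABO genotypes I^A I^A, I^A I^B, i.e. phenotypes A, AB.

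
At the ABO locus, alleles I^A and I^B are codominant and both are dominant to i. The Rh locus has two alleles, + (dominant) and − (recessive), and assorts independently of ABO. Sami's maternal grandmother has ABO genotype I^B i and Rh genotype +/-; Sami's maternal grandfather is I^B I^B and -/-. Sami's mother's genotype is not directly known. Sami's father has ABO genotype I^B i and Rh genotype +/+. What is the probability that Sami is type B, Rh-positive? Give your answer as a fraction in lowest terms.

Sami's mother's ABO genotype from I^B i × I^B I^B: 1/2 I^B I^B, 1/2 I^B i.
Crossing each possibility with the father I^B i and summing P(type B): 1/2·1 + 1/2·3/4 = 7/8.
Similarly for Rh via the mother's Rh distribution: P(Rh+) = 1.
Independent loci: 7/8 × 1 = 7/8.

7/8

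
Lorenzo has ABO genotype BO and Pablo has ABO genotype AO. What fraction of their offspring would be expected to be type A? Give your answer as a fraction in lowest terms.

ABO cross BO × AO → offspring phenotypes: 1/4 O, 1/4 A, 1/4 B, 1/4 AB.
So P(type A) = 1/4.

1/4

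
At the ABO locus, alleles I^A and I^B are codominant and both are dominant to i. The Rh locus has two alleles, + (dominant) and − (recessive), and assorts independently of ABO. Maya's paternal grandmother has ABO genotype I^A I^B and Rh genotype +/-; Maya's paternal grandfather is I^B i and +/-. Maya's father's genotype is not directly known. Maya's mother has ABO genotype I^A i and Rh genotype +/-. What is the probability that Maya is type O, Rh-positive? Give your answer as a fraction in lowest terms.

Maya's father's ABO genotype from I^A I^B × I^B i: 1/4 I^A I^B, 1/4 I^A i, 1/4 I^B I^B, 1/4 I^B i.
Crossing each possibility with the mother I^A i and summing P(type O): 1/4·0 + 1/4·1/4 + 1/4·0 + 1/4·1/4 = 1/8.
Similarly for Rh via the father's Rh distribution: P(Rh+) = 3/4.
Independent loci: 1/8 × 3/4 = 3/32.

3/32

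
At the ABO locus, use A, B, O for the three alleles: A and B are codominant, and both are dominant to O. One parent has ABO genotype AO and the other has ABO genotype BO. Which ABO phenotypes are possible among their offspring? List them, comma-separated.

O, A, B, AB

Gametes from AO × BO give offspring ABO genotypes AB, AO, BO, OO, i.e. phenotypes O, A, B, AB.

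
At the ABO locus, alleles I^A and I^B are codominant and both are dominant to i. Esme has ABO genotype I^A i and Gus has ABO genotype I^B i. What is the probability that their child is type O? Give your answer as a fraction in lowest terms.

ABO cross I^A i × I^B i → offspring phenotypes: 1/4 O, 1/4 A, 1/4 B, 1/4 AB.
So P(type O) = 1/4.

1/4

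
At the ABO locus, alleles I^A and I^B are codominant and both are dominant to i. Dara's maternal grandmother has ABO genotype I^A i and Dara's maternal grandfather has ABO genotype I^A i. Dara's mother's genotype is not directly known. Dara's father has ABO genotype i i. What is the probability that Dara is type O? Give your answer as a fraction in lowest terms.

Dara's mother's ABO genotype from I^A i × I^A i: 1/4 I^A I^A, 1/2 I^A i, 1/4 i i.
Crossing each possibility with the father i i and summing P(type O): 1/4·0 + 1/2·1/2 + 1/4·1 = 1/2.

1/2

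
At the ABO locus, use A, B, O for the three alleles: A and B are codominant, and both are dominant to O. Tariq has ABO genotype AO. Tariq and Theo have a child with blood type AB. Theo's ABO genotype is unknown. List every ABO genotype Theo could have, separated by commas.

AB, BB, BO

For each candidate genotype of Theo, check whether crossing it with AO can produce every observed child phenotype.
  AA → possible child types {A} ✗
  AB → possible child types {A, B, AB} ✓
  AO → possible child types {O, A} ✗
  BB → possible child types {B, AB} ✓
  BO → possible child types {O, A, B, AB} ✓
  OO → possible child types {O, A} ✗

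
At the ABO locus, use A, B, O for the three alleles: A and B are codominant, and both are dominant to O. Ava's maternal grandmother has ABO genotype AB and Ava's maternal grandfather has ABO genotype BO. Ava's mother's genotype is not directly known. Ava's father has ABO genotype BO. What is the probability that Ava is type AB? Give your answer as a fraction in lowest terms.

1/8

Ava's mother's ABO genotype from AB × BO: 1/4 AB, 1/4 AO, 1/4 BB, 1/4 BO.
Crossing each possibility with the father BO and summing P(type AB): 1/4·1/4 + 1/4·1/4 + 1/4·0 + 1/4·0 = 1/8.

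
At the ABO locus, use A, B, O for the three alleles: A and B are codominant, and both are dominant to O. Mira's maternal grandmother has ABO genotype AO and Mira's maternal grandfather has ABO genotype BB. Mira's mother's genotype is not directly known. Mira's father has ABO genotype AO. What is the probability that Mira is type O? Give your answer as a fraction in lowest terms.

Mira's mother's ABO genotype from AO × BB: 1/2 AB, 1/2 BO.
Crossing each possibility with the father AO and summing P(type O): 1/2·0 + 1/2·1/4 = 1/8.

1/8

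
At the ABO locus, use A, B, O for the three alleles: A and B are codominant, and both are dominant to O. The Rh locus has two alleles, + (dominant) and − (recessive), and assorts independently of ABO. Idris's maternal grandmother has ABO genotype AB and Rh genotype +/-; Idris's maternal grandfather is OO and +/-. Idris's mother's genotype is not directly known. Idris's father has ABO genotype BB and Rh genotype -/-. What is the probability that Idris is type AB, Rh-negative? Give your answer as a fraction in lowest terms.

1/8

Idris's mother's ABO genotype from AB × OO: 1/2 AO, 1/2 BO.
Crossing each possibility with the father BB and summing P(type AB): 1/2·1/2 + 1/2·0 = 1/4.
Similarly for Rh via the mother's Rh distribution: P(Rh-) = 1/2.
Independent loci: 1/4 × 1/2 = 1/8.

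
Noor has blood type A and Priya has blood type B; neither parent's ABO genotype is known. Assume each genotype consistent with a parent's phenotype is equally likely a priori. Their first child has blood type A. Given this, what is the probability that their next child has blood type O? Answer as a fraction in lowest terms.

1/12

Possible genotypes: Noor ∈ {I^A I^A, I^A i}; Priya ∈ {I^B I^B, I^B i}.
Weight each parental genotype pair by prior × P(type-A child):
  I^A I^A × I^B i: posterior weight 2/3; P(next child type O) = 0.
  I^A i × I^B i: posterior weight 1/3; P(next child type O) = 1/4.
Weighted sum = 1/12.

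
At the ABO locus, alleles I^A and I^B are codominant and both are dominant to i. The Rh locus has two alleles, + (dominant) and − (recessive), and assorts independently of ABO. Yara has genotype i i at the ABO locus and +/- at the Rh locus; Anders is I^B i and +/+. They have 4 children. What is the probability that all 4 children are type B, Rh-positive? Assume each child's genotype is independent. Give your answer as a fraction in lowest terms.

ABO cross i i × I^B i → 1/2 O, 1/2 B.
Rh cross +/- × +/+ → 1 Rh+; so P(type B, Rh-positive) = 1/2 × 1 = 1/2 per child.
All 4 independent: (1/2)^4 = 1/16.

1/16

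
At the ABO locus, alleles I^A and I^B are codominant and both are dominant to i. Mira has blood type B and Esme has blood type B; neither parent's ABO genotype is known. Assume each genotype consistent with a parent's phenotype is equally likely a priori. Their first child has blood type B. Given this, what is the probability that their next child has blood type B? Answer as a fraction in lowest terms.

19/20

Possible genotypes: Mira ∈ {I^B I^B, I^B i}; Esme ∈ {I^B I^B, I^B i}.
Weight each parental genotype pair by prior × P(type-B child):
  I^B I^B × I^B I^B: posterior weight 4/15; P(next child type B) = 1.
  I^B I^B × I^B i: posterior weight 4/15; P(next child type B) = 1.
  I^B i × I^B I^B: posterior weight 4/15; P(next child type B) = 1.
  I^B i × I^B i: posterior weight 1/5; P(next child type B) = 3/4.
Weighted sum = 19/20.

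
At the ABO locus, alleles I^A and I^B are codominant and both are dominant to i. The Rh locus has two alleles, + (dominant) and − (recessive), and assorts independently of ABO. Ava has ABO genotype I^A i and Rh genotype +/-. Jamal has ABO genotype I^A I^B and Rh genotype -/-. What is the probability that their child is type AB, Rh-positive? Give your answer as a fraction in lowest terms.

1/8

ABO cross I^A i × I^A I^B → offspring phenotypes: 1/2 A, 1/4 B, 1/4 AB.
Rh cross +/- × -/- → 1/2 Rh+, 1/2 Rh-.
Independent loci: P(type AB, Rh-positive) = 1/4 × 1/2 = 1/8.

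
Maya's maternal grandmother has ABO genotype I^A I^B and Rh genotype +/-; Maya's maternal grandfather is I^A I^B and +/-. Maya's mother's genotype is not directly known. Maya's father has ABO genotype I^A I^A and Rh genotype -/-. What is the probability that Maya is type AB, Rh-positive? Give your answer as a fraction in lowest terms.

1/4

Maya's mother's ABO genotype from I^A I^B × I^A I^B: 1/4 I^A I^A, 1/2 I^A I^B, 1/4 I^B I^B.
Crossing each possibility with the father I^A I^A and summing P(type AB): 1/4·0 + 1/2·1/2 + 1/4·1 = 1/2.
Similarly for Rh via the mother's Rh distribution: P(Rh+) = 1/2.
Independent loci: 1/2 × 1/2 = 1/4.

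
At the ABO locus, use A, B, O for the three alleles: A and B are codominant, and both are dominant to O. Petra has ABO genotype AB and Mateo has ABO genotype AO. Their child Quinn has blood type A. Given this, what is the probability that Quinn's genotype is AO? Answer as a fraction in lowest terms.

1/2

Cross AB × AO → 1/4 AA, 1/4 AB, 1/4 AO, 1/4 BO.
Type-A genotypes among offspring: AA (1/4), AO (1/4); total 1/2.
P(AO | type A) = (1/4) / (1/2) = 1/2.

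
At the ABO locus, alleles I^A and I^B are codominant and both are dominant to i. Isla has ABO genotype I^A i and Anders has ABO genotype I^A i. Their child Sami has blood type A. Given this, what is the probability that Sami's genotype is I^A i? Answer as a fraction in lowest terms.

2/3

Cross I^A i × I^A i → 1/4 I^A I^A, 1/2 I^A i, 1/4 i i.
Type-A genotypes among offspring: I^A I^A (1/4), I^A i (1/2); total 3/4.
P(I^A i | type A) = (1/2) / (3/4) = 2/3.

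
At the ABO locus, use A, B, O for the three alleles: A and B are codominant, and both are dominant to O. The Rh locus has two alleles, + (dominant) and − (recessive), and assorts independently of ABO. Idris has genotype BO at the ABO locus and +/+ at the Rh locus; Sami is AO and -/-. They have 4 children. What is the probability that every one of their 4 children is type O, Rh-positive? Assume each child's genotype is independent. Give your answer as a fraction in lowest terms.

ABO cross BO × AO → 1/4 O, 1/4 A, 1/4 B, 1/4 AB.
Rh cross +/+ × -/- → 1 Rh+; so P(type O, Rh-positive) = 1/4 × 1 = 1/4 per child.
All 4 independent: (1/4)^4 = 1/256.

1/256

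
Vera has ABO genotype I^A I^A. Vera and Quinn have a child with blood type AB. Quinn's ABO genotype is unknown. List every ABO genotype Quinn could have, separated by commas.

I^A I^B, I^B I^B, I^B i

For each candidate genotype of Quinn, check whether crossing it with I^A I^A can produce every observed child phenotype.
  I^A I^A → possible child types {A} ✗
  I^A I^B → possible child types {A, AB} ✓
  I^A i → possible child types {A} ✗
  I^B I^B → possible child types {AB} ✓
  I^B i → possible child types {A, AB} ✓
  i i → possible child types {A} ✗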